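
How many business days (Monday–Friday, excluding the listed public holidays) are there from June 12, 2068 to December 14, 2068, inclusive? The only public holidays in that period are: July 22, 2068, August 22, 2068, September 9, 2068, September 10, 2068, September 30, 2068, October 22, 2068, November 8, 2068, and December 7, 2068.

129 business days

June 12, 2068 is a Tuesday.
That's 186 days from start to end, counting both.
186 = 7 × 26 + 4, so there are 26 full weeks plus 4 extra days.
Each full week contributes 5 weekdays (Mon–Fri): 26 × 5 = 130.
The 4 extra days are Tuesday, Wednesday, Thursday, Friday — 4 of them qualify.
Total: 130 + 4 = 134.
Holidays: July 22, 2068 (Sun); August 22, 2068 (Wed); September 9, 2068 (Sun); September 10, 2068 (Mon); September 30, 2068 (Sun); October 22, 2068 (Mon); November 8, 2068 (Thu); December 7, 2068 (Fri).
5 of the 8 holidays fall on weekdays; the rest are weekends and were already excluded.
Business days: 134 − 5 = 129.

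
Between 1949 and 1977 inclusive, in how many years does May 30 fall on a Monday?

Day of week of May 30 in each year:
1949: Mon ✓, 1950: Tue, 1951: Wed, 1952: Fri, 1953: Sat, 1954: Sun, 1955: Mon ✓, 1956: Wed, 1957: Thu, 1958: Fri, 1959: Sat, 1960: Mon ✓, 1961: Tue, 1962: Wed, 1963: Thu, 1964: Sat, 1965: Sun, 1966: Mon ✓, 1967: Tue, 1968: Thu, 1969: Fri, 1970: Sat, 1971: Sun, 1972: Tue, 1973: Wed, 1974: Thu, 1975: Fri, 1976: Sun, 1977: Mon ✓
Mondays: 1949, 1955, 1960, 1966, 1977.

5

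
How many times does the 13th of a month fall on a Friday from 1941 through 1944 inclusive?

6

Friday-the-13ths by year:
1941: Jun
1942: Feb, Mar, Nov
1943: Aug
1944: Oct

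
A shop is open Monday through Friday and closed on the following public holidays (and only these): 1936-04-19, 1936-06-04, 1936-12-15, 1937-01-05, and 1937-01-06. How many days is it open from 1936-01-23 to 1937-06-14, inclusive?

359

1936-01-23 is a Thursday.
From 1936-01-23 to 1937-06-14 is 509 days inclusive.
509 = 7 × 72 + 5, so there are 72 full weeks plus 5 extra days.
Each full week contributes 5 weekdays (Mon–Fri): 72 × 5 = 360.
The 5 extra days are Thursday, Friday, Saturday, Sunday, Monday — 3 of them qualify.
Total: 360 + 3 = 363.
Holidays: 1936-04-19 (Sun); 1936-06-04 (Thu); 1936-12-15 (Tue); 1937-01-05 (Tue); 1937-01-06 (Wed).
4 of the 5 holidays fall on weekdays; the rest are weekends and were already excluded.
Business days: 363 − 4 = 359.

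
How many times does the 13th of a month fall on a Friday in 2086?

2

The 13th falls on a Friday when the month's 13th has weekday Fri.
Jan 13 is Sun; Feb 13 is Wed; Mar 13 is Wed; Apr 13 is Sat; May 13 is Mon; Jun 13 is Thu; Jul 13 is Sat; Aug 13 is Tue; Sep 13 is Fri ✓; Oct 13 is Sun; Nov 13 is Wed; Dec 13 is Fri ✓.
Friday the 13ths: Sep, Dec.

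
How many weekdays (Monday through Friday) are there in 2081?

1 January 2081 is a Wednesday.
From 1 January 2081 to 31 December 2081 is 365 days inclusive.
365 = 7 × 52 + 1, so there are 52 full weeks plus 1 extra day.
Each full week contributes 5 weekdays (Mon–Fri): 52 × 5 = 260.
The 1 extra day is Wednesday — 1 of them qualifies.
Total: 260 + 1 = 261.

261 weekdays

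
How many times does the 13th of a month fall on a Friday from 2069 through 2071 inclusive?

Friday-the-13ths by year:
2069: Sep, Dec
2070: Jun
2071: Feb, Mar, Nov

6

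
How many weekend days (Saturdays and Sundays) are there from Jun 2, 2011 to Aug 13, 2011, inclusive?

21

Jun 2, 2011 is a Thursday.
The range spans 73 days (inclusive of both endpoints).
73 = 7 × 10 + 3, so there are 10 full weeks plus 3 extra days.
Each full week contributes 2 weekend days (Sat, Sun): 10 × 2 = 20.
The 3 extra days are Thursday, Friday, Saturday — 1 of them qualifies.
Total: 20 + 1 = 21.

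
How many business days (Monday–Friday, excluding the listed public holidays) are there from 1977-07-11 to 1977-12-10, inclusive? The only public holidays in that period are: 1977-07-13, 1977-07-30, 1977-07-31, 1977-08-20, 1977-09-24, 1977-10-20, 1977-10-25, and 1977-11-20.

107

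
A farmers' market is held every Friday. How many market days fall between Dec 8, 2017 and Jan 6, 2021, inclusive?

161

Dec 8, 2017 is a Friday.
That's 1126 days from start to end, counting both.
1126 = 7 × 160 + 6, so there are 160 full weeks plus 6 extra days.
Each full week contributes one Friday: 160 so far.
The 6 extra days are Fri, Sat, Sun, Mon, Tue, Wed — 1 of them qualifies.
Total: 160 + 1 = 161.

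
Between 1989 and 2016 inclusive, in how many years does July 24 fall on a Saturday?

4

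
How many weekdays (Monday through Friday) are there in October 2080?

23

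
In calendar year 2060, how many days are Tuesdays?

January 1, 2060 is a Thursday.
That's 366 days from start to end, counting both.
366 = 7 × 52 + 2, so there are 52 full weeks plus 2 extra days.
Each full week contributes one Tuesday: 52 so far.
The 2 extra days are Thursday, Friday — none qualify.
Total: 52 + 0 = 52.

52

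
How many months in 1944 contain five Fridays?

4

A month has five Fridays exactly when Friday falls within its first (length − 28) days.
Jan: 31 days, starts Sat → 5 of Sat, Sun, Mon
Feb: 29 days, starts Tue → 5 of Tue
Mar: 31 days, starts Wed → 5 of Wed, Thu, Fri ✓
Apr: 30 days, starts Sat → 5 of Sat, Sun
May: 31 days, starts Mon → 5 of Mon, Tue, Wed
Jun: 30 days, starts Thu → 5 of Thu, Fri ✓
Jul: 31 days, starts Sat → 5 of Sat, Sun, Mon
Aug: 31 days, starts Tue → 5 of Tue, Wed, Thu
Sep: 30 days, starts Fri → 5 of Fri, Sat ✓
Oct: 31 days, starts Sun → 5 of Sun, Mon, Tue
Nov: 30 days, starts Wed → 5 of Wed, Thu
Dec: 31 days, starts Fri → 5 of Fri, Sat, Sun ✓
Months with five Fridays: Mar, Jun, Sep, Dec.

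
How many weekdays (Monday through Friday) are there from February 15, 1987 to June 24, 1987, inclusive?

93

February 15, 1987 is a Sunday.
The range spans 130 days (inclusive of both endpoints).
130 = 7 × 18 + 4, so there are 18 full weeks plus 4 extra days.
Each full week contributes 5 weekdays (Mon–Fri): 18 × 5 = 90.
The 4 extra days are Sun, Mon, Tue, Wed — 3 of them qualify.
Total: 90 + 3 = 93.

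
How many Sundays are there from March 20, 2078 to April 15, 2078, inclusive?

March 20, 2078 is a Sunday.
The range spans 27 days (inclusive of both endpoints).
27 = 7 × 3 + 6, so there are 3 full weeks plus 6 extra days.
Each full week contributes one Sunday: 3 so far.
The 6 extra days are Sunday, Monday, Tuesday, Wednesday, Thursday, Friday — 1 of them qualifies.
Total: 3 + 1 = 4.

4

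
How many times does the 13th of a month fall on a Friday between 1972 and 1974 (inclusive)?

Friday-the-13ths by year:
1972: Oct
1973: Apr, Jul
1974: Sep, Dec

5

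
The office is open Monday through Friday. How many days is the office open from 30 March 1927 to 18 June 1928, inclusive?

30 March 1927 is a Wednesday.
The range spans 447 days (inclusive of both endpoints).
447 = 7 × 63 + 6, so there are 63 full weeks plus 6 extra days.
Each full week contributes 5 weekdays (Mon–Fri): 63 × 5 = 315.
The 6 extra days are Wednesday, Thursday, Friday, Saturday, Sunday, Monday — 4 of them qualify.
Total: 315 + 4 = 319.

319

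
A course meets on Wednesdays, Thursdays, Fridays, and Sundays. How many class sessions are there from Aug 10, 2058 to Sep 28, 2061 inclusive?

Aug 10, 2058 is a Saturday.
The range spans 1146 days (inclusive of both endpoints).
1146 = 7 × 163 + 5, so there are 163 full weeks plus 5 extra days.
Each full week contributes 4 days from the set (Wed, Thu, Fri, Sun): 163 × 4 = 652.
The 5 extra days are Sat, Sun, Mon, Tue, Wed — 2 of them qualify.
Total: 652 + 2 = 654.

654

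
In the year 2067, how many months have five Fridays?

4

A month has five Fridays exactly when Friday falls within its first (length − 28) days.
Jan: 31 days, starts Sat → 5 of Sat, Sun, Mon
Feb: 28 days, starts Tue → 5 of (none)
Mar: 31 days, starts Tue → 5 of Tue, Wed, Thu
Apr: 30 days, starts Fri → 5 of Fri, Sat ✓
May: 31 days, starts Sun → 5 of Sun, Mon, Tue
Jun: 30 days, starts Wed → 5 of Wed, Thu
Jul: 31 days, starts Fri → 5 of Fri, Sat, Sun ✓
Aug: 31 days, starts Mon → 5 of Mon, Tue, Wed
Sep: 30 days, starts Thu → 5 of Thu, Fri ✓
Oct: 31 days, starts Sat → 5 of Sat, Sun, Mon
Nov: 30 days, starts Tue → 5 of Tue, Wed
Dec: 31 days, starts Thu → 5 of Thu, Fri, Sat ✓
Months with five Fridays: Apr, Jul, Sep, Dec.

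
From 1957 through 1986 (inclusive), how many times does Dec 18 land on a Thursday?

5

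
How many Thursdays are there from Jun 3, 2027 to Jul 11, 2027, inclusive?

6

Jun 3, 2027 is a Thursday.
From Jun 3, 2027 to Jul 11, 2027 is 39 days inclusive.
39 = 7 × 5 + 4, so there are 5 full weeks plus 4 extra days.
Each full week contributes one Thursday: 5 so far.
The 4 extra days are Thu, Fri, Sat, Sun — 1 of them qualifies.
Total: 5 + 1 = 6.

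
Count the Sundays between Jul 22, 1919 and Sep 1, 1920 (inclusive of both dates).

Jul 22, 1919 is a Tuesday.
From Jul 22, 1919 to Sep 1, 1920 is 408 days inclusive.
408 = 7 × 58 + 2, so there are 58 full weeks plus 2 extra days.
Each full week contributes one Sunday: 58 so far.
The 2 extra days are Tuesday, Wednesday — none qualify.
Total: 58 + 0 = 58.

58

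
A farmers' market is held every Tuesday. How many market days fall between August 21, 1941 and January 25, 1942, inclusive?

22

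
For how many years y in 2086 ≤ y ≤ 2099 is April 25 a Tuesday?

1

Day of week of April 25 in each year:
2086: Thu, 2087: Fri, 2088: Sun, 2089: Mon, 2090: Tue ✓, 2091: Wed, 2092: Fri, 2093: Sat, 2094: Sun, 2095: Mon, 2096: Wed, 2097: Thu, 2098: Fri, 2099: Sat
Tuesdays: 2090.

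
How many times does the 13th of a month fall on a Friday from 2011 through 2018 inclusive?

15

Friday-the-13ths by year:
2011: May
2012: Jan, Apr, Jul
2013: Sep, Dec
2014: Jun
2015: Feb, Mar, Nov
2016: May
2017: Jan, Oct
2018: Apr, Jul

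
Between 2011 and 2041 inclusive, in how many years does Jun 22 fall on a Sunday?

4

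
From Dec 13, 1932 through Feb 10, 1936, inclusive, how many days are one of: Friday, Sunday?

Dec 13, 1932 is a Tuesday.
That's 1155 days from start to end, counting both.
1155 = 7 × 165, so the span is exactly 165 full weeks.
Each full week contributes 2 days from the set (Fri, Sun): 165 × 2 = 330.

330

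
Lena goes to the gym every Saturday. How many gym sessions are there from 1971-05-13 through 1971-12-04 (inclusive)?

1971-05-13 is a Thursday.
The range spans 206 days (inclusive of both endpoints).
206 = 7 × 29 + 3, so there are 29 full weeks plus 3 extra days.
Each full week contributes one Saturday: 29 so far.
The 3 extra days are Thursday, Friday, Saturday — 1 of them qualifies.
Total: 29 + 1 = 30.

30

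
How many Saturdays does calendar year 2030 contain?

52

January 1, 2030 is a Tuesday.
The range spans 365 days (inclusive of both endpoints).
365 = 7 × 52 + 1, so there are 52 full weeks plus 1 extra day.
Each full week contributes one Saturday: 52 so far.
The 1 extra day is Tue — none qualify.
Total: 52 + 0 = 52.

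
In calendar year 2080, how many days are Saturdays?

52

1 January 2080 is a Monday.
The range spans 366 days (inclusive of both endpoints).
366 = 7 × 52 + 2, so there are 52 full weeks plus 2 extra days.
Each full week contributes one Saturday: 52 so far.
The 2 extra days are Monday, Tuesday — none qualify.
Total: 52 + 0 = 52.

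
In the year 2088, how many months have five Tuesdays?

4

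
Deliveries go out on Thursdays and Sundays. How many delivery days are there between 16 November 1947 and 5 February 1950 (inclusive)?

16 November 1947 is a Sunday.
From 16 November 1947 to 5 February 1950 is 813 days inclusive.
813 = 7 × 116 + 1, so there are 116 full weeks plus 1 extra day.
Each full week contributes 2 days from the set (Thu, Sun): 116 × 2 = 232.
The 1 extra day is Sun — 1 of them qualifies.
Total: 232 + 1 = 233.

233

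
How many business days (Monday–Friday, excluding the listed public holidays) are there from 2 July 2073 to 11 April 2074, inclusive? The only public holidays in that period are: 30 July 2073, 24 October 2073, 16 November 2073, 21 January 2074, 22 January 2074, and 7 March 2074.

2 July 2073 is a Sunday.
From 2 July 2073 to 11 April 2074 is 284 days inclusive.
284 = 7 × 40 + 4, so there are 40 full weeks plus 4 extra days.
Each full week contributes 5 weekdays (Mon–Fri): 40 × 5 = 200.
The 4 extra days are Sun, Mon, Tue, Wed — 3 of them qualify.
Total: 200 + 3 = 203.
Holidays: 30 July 2073 (Sun); 24 October 2073 (Tue); 16 November 2073 (Thu); 21 January 2074 (Sun); 22 January 2074 (Mon); 7 March 2074 (Wed).
4 of the 6 holidays fall on weekdays; the rest are weekends and were already excluded.
Business days: 203 − 4 = 199.

199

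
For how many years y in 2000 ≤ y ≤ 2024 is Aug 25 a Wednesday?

3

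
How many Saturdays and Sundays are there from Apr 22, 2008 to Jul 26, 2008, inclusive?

27

Apr 22, 2008 is a Tuesday.
The range spans 96 days (inclusive of both endpoints).
96 = 7 × 13 + 5, so there are 13 full weeks plus 5 extra days.
Each full week contributes 2 weekend days (Sat, Sun): 13 × 2 = 26.
The 5 extra days are Tuesday, Wednesday, Thursday, Friday, Saturday — 1 of them qualifies.
Total: 26 + 1 = 27.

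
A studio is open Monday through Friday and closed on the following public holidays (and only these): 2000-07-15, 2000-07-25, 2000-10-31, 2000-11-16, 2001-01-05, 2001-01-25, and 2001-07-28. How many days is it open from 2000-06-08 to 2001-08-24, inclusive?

2000-06-08 is a Thursday.
That's 443 days from start to end, counting both.
443 = 7 × 63 + 2, so there are 63 full weeks plus 2 extra days.
Each full week contributes 5 weekdays (Mon–Fri): 63 × 5 = 315.
The 2 extra days are Thursday, Friday — 2 of them qualify.
Total: 315 + 2 = 317.
Holidays: 2000-07-15 (Sat); 2000-07-25 (Tue); 2000-10-31 (Tue); 2000-11-16 (Thu); 2001-01-05 (Fri); 2001-01-25 (Thu); 2001-07-28 (Sat).
5 of the 7 holidays fall on weekdays; the rest are weekends and were already excluded.
Business days: 317 − 5 = 312.

312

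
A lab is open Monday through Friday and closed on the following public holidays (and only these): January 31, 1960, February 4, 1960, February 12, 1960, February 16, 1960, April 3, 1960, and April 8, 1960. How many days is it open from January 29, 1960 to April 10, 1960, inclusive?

January 29, 1960 is a Friday.
From January 29, 1960 to April 10, 1960 is 73 days inclusive.
73 = 7 × 10 + 3, so there are 10 full weeks plus 3 extra days.
Each full week contributes 5 weekdays (Mon–Fri): 10 × 5 = 50.
The 3 extra days are Fri, Sat, Sun — 1 of them qualifies.
Total: 50 + 1 = 51.
Holidays: January 31, 1960 (Sun); February 4, 1960 (Thu); February 12, 1960 (Fri); February 16, 1960 (Tue); April 3, 1960 (Sun); April 8, 1960 (Fri).
4 of the 6 holidays fall on weekdays; the rest are weekends and were already excluded.
Business days: 51 − 4 = 47.

47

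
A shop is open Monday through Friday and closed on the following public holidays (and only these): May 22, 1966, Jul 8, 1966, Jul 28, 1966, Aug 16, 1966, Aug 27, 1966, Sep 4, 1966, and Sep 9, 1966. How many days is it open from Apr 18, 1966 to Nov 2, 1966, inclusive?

Apr 18, 1966 is a Monday.
That's 199 days from start to end, counting both.
199 = 7 × 28 + 3, so there are 28 full weeks plus 3 extra days.
Each full week contributes 5 weekdays (Mon–Fri): 28 × 5 = 140.
The 3 extra days are Monday, Tuesday, Wednesday — 3 of them qualify.
Total: 140 + 3 = 143.
Holidays: May 22, 1966 (Sun); Jul 8, 1966 (Fri); Jul 28, 1966 (Thu); Aug 16, 1966 (Tue); Aug 27, 1966 (Sat); Sep 4, 1966 (Sun); Sep 9, 1966 (Fri).
4 of the 7 holidays fall on weekdays; the rest are weekends and were already excluded.
Business days: 143 − 4 = 139.

139 working days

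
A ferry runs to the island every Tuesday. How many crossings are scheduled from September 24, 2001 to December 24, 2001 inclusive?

September 24, 2001 is a Monday.
From September 24, 2001 to December 24, 2001 is 92 days inclusive.
92 = 7 × 13 + 1, so there are 13 full weeks plus 1 extra day.
Each full week contributes one Tuesday: 13 so far.
The 1 extra day is Mon — none qualify.
Total: 13 + 0 = 13.

13 Tuesdays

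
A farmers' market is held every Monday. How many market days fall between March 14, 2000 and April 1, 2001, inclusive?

March 14, 2000 is a Tuesday.
From March 14, 2000 to April 1, 2001 is 384 days inclusive.
384 = 7 × 54 + 6, so there are 54 full weeks plus 6 extra days.
Each full week contributes one Monday: 54 so far.
The 6 extra days are Tuesday, Wednesday, Thursday, Friday, Saturday, Sunday — none qualify.
Total: 54 + 0 = 54.

54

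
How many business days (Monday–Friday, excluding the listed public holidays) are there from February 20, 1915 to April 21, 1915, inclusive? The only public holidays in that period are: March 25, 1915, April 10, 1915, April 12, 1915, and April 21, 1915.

February 20, 1915 is a Saturday.
That's 61 days from start to end, counting both.
61 = 7 × 8 + 5, so there are 8 full weeks plus 5 extra days.
Each full week contributes 5 weekdays (Mon–Fri): 8 × 5 = 40.
The 5 extra days are Sat, Sun, Mon, Tue, Wed — 3 of them qualify.
Total: 40 + 3 = 43.
Holidays: March 25, 1915 (Thu); April 10, 1915 (Sat); April 12, 1915 (Mon); April 21, 1915 (Wed).
3 of the 4 holidays fall on weekdays; the rest are weekends and were already excluded.
Business days: 43 − 3 = 40.

40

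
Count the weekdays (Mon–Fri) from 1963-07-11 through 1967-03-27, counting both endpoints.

1963-07-11 is a Thursday.
The range spans 1356 days (inclusive of both endpoints).
1356 = 7 × 193 + 5, so there are 193 full weeks plus 5 extra days.
Each full week contributes 5 weekdays (Mon–Fri): 193 × 5 = 965.
The 5 extra days are Thu, Fri, Sat, Sun, Mon — 3 of them qualify.
Total: 965 + 3 = 968.

968 weekdays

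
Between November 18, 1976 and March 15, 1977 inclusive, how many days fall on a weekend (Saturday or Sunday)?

34

November 18, 1976 is a Thursday.
The range spans 118 days (inclusive of both endpoints).
118 = 7 × 16 + 6, so there are 16 full weeks plus 6 extra days.
Each full week contributes 2 weekend days (Sat, Sun): 16 × 2 = 32.
The 6 extra days are Thursday, Friday, Saturday, Sunday, Monday, Tuesday — 2 of them qualify.
Total: 32 + 2 = 34.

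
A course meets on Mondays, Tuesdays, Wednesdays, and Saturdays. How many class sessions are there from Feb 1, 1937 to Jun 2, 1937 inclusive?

Feb 1, 1937 is a Monday.
That's 122 days from start to end, counting both.
122 = 7 × 17 + 3, so there are 17 full weeks plus 3 extra days.
Each full week contributes 4 days from the set (Mon, Tue, Wed, Sat): 17 × 4 = 68.
The 3 extra days are Mon, Tue, Wed — 3 of them qualify.
Total: 68 + 3 = 71.

71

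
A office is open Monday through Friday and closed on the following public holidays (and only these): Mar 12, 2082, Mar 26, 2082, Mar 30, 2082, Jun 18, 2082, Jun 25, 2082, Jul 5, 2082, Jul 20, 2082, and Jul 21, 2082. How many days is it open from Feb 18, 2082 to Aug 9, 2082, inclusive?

116

Feb 18, 2082 is a Wednesday.
The range spans 173 days (inclusive of both endpoints).
173 = 7 × 24 + 5, so there are 24 full weeks plus 5 extra days.
Each full week contributes 5 weekdays (Mon–Fri): 24 × 5 = 120.
The 5 extra days are Wednesday, Thursday, Friday, Saturday, Sunday — 3 of them qualify.
Total: 120 + 3 = 123.
Holidays: Mar 12, 2082 (Thu); Mar 26, 2082 (Thu); Mar 30, 2082 (Mon); Jun 18, 2082 (Thu); Jun 25, 2082 (Thu); Jul 5, 2082 (Sun); Jul 20, 2082 (Mon); Jul 21, 2082 (Tue).
7 of the 8 holidays fall on weekdays; the rest are weekends and were already excluded.
Business days: 123 − 7 = 116.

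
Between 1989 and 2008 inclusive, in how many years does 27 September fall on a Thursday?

Day of week of September 27 in each year:
1989: Wed, 1990: Thu ✓, 1991: Fri, 1992: Sun, 1993: Mon, 1994: Tue, 1995: Wed, 1996: Fri, 1997: Sat, 1998: Sun, 1999: Mon, 2000: Wed, 2001: Thu ✓, 2002: Fri, 2003: Sat, 2004: Mon, 2005: Tue, 2006: Wed, 2007: Thu ✓, 2008: Sat
Thursdays: 1990, 2001, 2007.

3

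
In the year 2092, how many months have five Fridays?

A month has five Fridays exactly when Friday falls within its first (length − 28) days.
Jan: 31 days, starts Tue → 5 of Tue, Wed, Thu
Feb: 29 days, starts Fri → 5 of Fri ✓
Mar: 31 days, starts Sat → 5 of Sat, Sun, Mon
Apr: 30 days, starts Tue → 5 of Tue, Wed
May: 31 days, starts Thu → 5 of Thu, Fri, Sat ✓
Jun: 30 days, starts Sun → 5 of Sun, Mon
Jul: 31 days, starts Tue → 5 of Tue, Wed, Thu
Aug: 31 days, starts Fri → 5 of Fri, Sat, Sun ✓
Sep: 30 days, starts Mon → 5 of Mon, Tue
Oct: 31 days, starts Wed → 5 of Wed, Thu, Fri ✓
Nov: 30 days, starts Sat → 5 of Sat, Sun
Dec: 31 days, starts Mon → 5 of Mon, Tue, Wed
Months with five Fridays: Feb, May, Aug, Oct.

4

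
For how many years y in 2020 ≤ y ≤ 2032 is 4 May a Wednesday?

Day of week of May 4 in each year:
2020: Mon, 2021: Tue, 2022: Wed ✓, 2023: Thu, 2024: Sat, 2025: Sun, 2026: Mon, 2027: Tue, 2028: Thu, 2029: Fri, 2030: Sat, 2031: Sun, 2032: Tue
Wednesdays: 2022.

1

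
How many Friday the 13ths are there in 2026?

3

The 13th falls on a Friday when the month's 13th has weekday Fri.
Jan 13 is Tue; Feb 13 is Fri ✓; Mar 13 is Fri ✓; Apr 13 is Mon; May 13 is Wed; Jun 13 is Sat; Jul 13 is Mon; Aug 13 is Thu; Sep 13 is Sun; Oct 13 is Tue; Nov 13 is Fri ✓; Dec 13 is Sun.
Friday the 13ths: Feb, Mar, Nov.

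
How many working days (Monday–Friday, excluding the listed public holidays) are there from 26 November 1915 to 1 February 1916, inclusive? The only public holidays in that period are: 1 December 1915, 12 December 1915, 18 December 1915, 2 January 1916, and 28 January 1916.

26 November 1915 is a Friday.
That's 68 days from start to end, counting both.
68 = 7 × 9 + 5, so there are 9 full weeks plus 5 extra days.
Each full week contributes 5 weekdays (Mon–Fri): 9 × 5 = 45.
The 5 extra days are Fri, Sat, Sun, Mon, Tue — 3 of them qualify.
Total: 45 + 3 = 48.
Holidays: 1 December 1915 (Wed); 12 December 1915 (Sun); 18 December 1915 (Sat); 2 January 1916 (Sun); 28 January 1916 (Fri).
2 of the 5 holidays fall on weekdays; the rest are weekends and were already excluded.
Business days: 48 − 2 = 46.

46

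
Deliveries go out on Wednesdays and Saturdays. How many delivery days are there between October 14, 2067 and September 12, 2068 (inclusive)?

October 14, 2067 is a Friday.
That's 335 days from start to end, counting both.
335 = 7 × 47 + 6, so there are 47 full weeks plus 6 extra days.
Each full week contributes 2 days from the set (Wed, Sat): 47 × 2 = 94.
The 6 extra days are Fri, Sat, Sun, Mon, Tue, Wed — 2 of them qualify.
Total: 94 + 2 = 96.

96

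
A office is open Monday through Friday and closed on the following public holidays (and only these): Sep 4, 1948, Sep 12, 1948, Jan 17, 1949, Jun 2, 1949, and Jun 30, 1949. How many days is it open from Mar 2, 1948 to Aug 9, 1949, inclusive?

Mar 2, 1948 is a Tuesday.
From Mar 2, 1948 to Aug 9, 1949 is 526 days inclusive.
526 = 7 × 75 + 1, so there are 75 full weeks plus 1 extra day.
Each full week contributes 5 weekdays (Mon–Fri): 75 × 5 = 375.
The 1 extra day is Tue — 1 of them qualifies.
Total: 375 + 1 = 376.
Holidays: Sep 4, 1948 (Sat); Sep 12, 1948 (Sun); Jan 17, 1949 (Mon); Jun 2, 1949 (Thu); Jun 30, 1949 (Thu).
3 of the 5 holidays fall on weekdays; the rest are weekends and were already excluded.
Business days: 376 − 3 = 373.

373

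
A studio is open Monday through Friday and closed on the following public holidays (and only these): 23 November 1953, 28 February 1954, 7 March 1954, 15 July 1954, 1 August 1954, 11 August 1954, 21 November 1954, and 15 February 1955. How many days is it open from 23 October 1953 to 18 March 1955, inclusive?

23 October 1953 is a Friday.
From 23 October 1953 to 18 March 1955 is 512 days inclusive.
512 = 7 × 73 + 1, so there are 73 full weeks plus 1 extra day.
Each full week contributes 5 weekdays (Mon–Fri): 73 × 5 = 365.
The 1 extra day is Friday — 1 of them qualifies.
Total: 365 + 1 = 366.
Holidays: 23 November 1953 (Mon); 28 February 1954 (Sun); 7 March 1954 (Sun); 15 July 1954 (Thu); 1 August 1954 (Sun); 11 August 1954 (Wed); 21 November 1954 (Sun); 15 February 1955 (Tue).
4 of the 8 holidays fall on weekdays; the rest are weekends and were already excluded.
Business days: 366 − 4 = 362.

362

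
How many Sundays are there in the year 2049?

Jan 1, 2049 is a Friday.
That's 365 days from start to end, counting both.
365 = 7 × 52 + 1, so there are 52 full weeks plus 1 extra day.
Each full week contributes one Sunday: 52 so far.
The 1 extra day is Fri — none qualify.
Total: 52 + 0 = 52.

52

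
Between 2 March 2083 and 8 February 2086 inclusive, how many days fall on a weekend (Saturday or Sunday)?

306

2 March 2083 is a Tuesday.
The range spans 1075 days (inclusive of both endpoints).
1075 = 7 × 153 + 4, so there are 153 full weeks plus 4 extra days.
Each full week contributes 2 weekend days (Sat, Sun): 153 × 2 = 306.
The 4 extra days are Tuesday, Wednesday, Thursday, Friday — none qualify.
Total: 306 + 0 = 306.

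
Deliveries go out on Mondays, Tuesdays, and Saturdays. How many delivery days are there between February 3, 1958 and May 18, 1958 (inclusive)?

February 3, 1958 is a Monday.
That's 105 days from start to end, counting both.
105 = 7 × 15, so the span is exactly 15 full weeks.
Each full week contributes 3 days from the set (Mon, Tue, Sat): 15 × 3 = 45.
Total: 45.

45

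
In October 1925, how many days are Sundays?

4

1 October 1925 is a Thursday.
The range spans 31 days (inclusive of both endpoints).
31 = 7 × 4 + 3, so there are 4 full weeks plus 3 extra days.
Each full week contributes one Sunday: 4 so far.
The 3 extra days are Thursday, Friday, Saturday — none qualify.
Total: 4 + 0 = 4.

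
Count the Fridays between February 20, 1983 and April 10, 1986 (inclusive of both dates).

February 20, 1983 is a Sunday.
The range spans 1146 days (inclusive of both endpoints).
1146 = 7 × 163 + 5, so there are 163 full weeks plus 5 extra days.
Each full week contributes one Friday: 163 so far.
The 5 extra days are Sun, Mon, Tue, Wed, Thu — none qualify.
Total: 163 + 0 = 163.

163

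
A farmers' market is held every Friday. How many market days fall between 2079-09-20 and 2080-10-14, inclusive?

2079-09-20 is a Wednesday.
From 2079-09-20 to 2080-10-14 is 391 days inclusive.
391 = 7 × 55 + 6, so there are 55 full weeks plus 6 extra days.
Each full week contributes one Friday: 55 so far.
The 6 extra days are Wednesday, Thursday, Friday, Saturday, Sunday, Monday — 1 of them qualifies.
Total: 55 + 1 = 56.

56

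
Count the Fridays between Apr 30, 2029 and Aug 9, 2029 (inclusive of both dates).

14 Fridays

Apr 30, 2029 is a Monday.
That's 102 days from start to end, counting both.
102 = 7 × 14 + 4, so there are 14 full weeks plus 4 extra days.
Each full week contributes one Friday: 14 so far.
The 4 extra days are Mon, Tue, Wed, Thu — none qualify.
Total: 14 + 0 = 14.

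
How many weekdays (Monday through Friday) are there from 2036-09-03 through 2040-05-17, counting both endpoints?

967

2036-09-03 is a Wednesday.
From 2036-09-03 to 2040-05-17 is 1353 days inclusive.
1353 = 7 × 193 + 2, so there are 193 full weeks plus 2 extra days.
Each full week contributes 5 weekdays (Mon–Fri): 193 × 5 = 965.
The 2 extra days are Wed, Thu — 2 of them qualify.
Total: 965 + 2 = 967.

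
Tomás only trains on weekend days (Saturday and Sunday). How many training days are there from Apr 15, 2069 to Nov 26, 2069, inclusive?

Apr 15, 2069 is a Monday.
That's 226 days from start to end, counting both.
226 = 7 × 32 + 2, so there are 32 full weeks plus 2 extra days.
Each full week contributes 2 weekend days (Sat, Sun): 32 × 2 = 64.
The 2 extra days are Mon, Tue — none qualify.
Total: 64 + 0 = 64.

64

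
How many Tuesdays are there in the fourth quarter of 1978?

Oct 1, 1978 is a Sunday.
That's 92 days from start to end, counting both.
92 = 7 × 13 + 1, so there are 13 full weeks plus 1 extra day.
Each full week contributes one Tuesday: 13 so far.
The 1 extra day is Sun — none qualify.
Total: 13 + 0 = 13.

13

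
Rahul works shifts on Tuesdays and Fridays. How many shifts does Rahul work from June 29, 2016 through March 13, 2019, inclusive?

June 29, 2016 is a Wednesday.
From June 29, 2016 to March 13, 2019 is 988 days inclusive.
988 = 7 × 141 + 1, so there are 141 full weeks plus 1 extra day.
Each full week contributes 2 days from the set (Tue, Fri): 141 × 2 = 282.
The 1 extra day is Wednesday — none qualify.
Total: 282 + 0 = 282.

282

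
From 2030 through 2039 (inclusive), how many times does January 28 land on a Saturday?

Day of week of January 28 in each year:
2030: Mon, 2031: Tue, 2032: Wed, 2033: Fri, 2034: Sat ✓, 2035: Sun, 2036: Mon, 2037: Wed, 2038: Thu, 2039: Fri
Saturdays: 2034.

1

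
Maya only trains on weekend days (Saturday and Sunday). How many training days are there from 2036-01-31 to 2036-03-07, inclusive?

10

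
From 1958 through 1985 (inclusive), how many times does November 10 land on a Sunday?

4

Day of week of November 10 in each year:
1958: Mon, 1959: Tue, 1960: Thu, 1961: Fri, 1962: Sat, 1963: Sun ✓, 1964: Tue, 1965: Wed, 1966: Thu, 1967: Fri, 1968: Sun ✓, 1969: Mon, 1970: Tue, 1971: Wed, 1972: Fri, 1973: Sat, 1974: Sun ✓, 1975: Mon, 1976: Wed, 1977: Thu, 1978: Fri, 1979: Sat, 1980: Mon, 1981: Tue, 1982: Wed, 1983: Thu, 1984: Sat, 1985: Sun ✓
Sundays: 1963, 1968, 1974, 1985.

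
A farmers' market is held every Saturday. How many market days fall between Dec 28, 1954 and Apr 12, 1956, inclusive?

Dec 28, 1954 is a Tuesday.
From Dec 28, 1954 to Apr 12, 1956 is 472 days inclusive.
472 = 7 × 67 + 3, so there are 67 full weeks plus 3 extra days.
Each full week contributes one Saturday: 67 so far.
The 3 extra days are Tue, Wed, Thu — none qualify.
Total: 67 + 0 = 67.

67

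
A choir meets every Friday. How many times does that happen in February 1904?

4

1 February 1904 is a Monday.
That's 29 days from start to end, counting both.
29 = 7 × 4 + 1, so there are 4 full weeks plus 1 extra day.
Each full week contributes one Friday: 4 so far.
The 1 extra day is Monday — none qualify.
Total: 4 + 0 = 4.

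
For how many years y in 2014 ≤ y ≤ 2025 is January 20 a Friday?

Day of week of January 20 in each year:
2014: Mon, 2015: Tue, 2016: Wed, 2017: Fri ✓, 2018: Sat, 2019: Sun, 2020: Mon, 2021: Wed, 2022: Thu, 2023: Fri ✓, 2024: Sat, 2025: Mon
Fridays: 2017, 2023.

2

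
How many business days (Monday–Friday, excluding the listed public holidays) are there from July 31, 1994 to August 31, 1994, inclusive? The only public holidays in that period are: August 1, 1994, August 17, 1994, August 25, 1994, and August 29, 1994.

19 business days

July 31, 1994 is a Sunday.
That's 32 days from start to end, counting both.
32 = 7 × 4 + 4, so there are 4 full weeks plus 4 extra days.
Each full week contributes 5 weekdays (Mon–Fri): 4 × 5 = 20.
The 4 extra days are Sunday, Monday, Tuesday, Wednesday — 3 of them qualify.
Total: 20 + 3 = 23.
Holidays: August 1, 1994 (Mon); August 17, 1994 (Wed); August 25, 1994 (Thu); August 29, 1994 (Mon).
All 4 holidays fall on weekdays, so subtract 4.
Business days: 23 − 4 = 19.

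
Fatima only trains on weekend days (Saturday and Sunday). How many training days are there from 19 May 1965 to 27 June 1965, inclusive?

12

19 May 1965 is a Wednesday.
That's 40 days from start to end, counting both.
40 = 7 × 5 + 5, so there are 5 full weeks plus 5 extra days.
Each full week contributes 2 weekend days (Sat, Sun): 5 × 2 = 10.
The 5 extra days are Wednesday, Thursday, Friday, Saturday, Sunday — 2 of them qualify.
Total: 10 + 2 = 12.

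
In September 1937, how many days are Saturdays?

4

1 September 1937 is a Wednesday.
From 1 September 1937 to 30 September 1937 is 30 days inclusive.
30 = 7 × 4 + 2, so there are 4 full weeks plus 2 extra days.
Each full week contributes one Saturday: 4 so far.
The 2 extra days are Wed, Thu — none qualify.
Total: 4 + 0 = 4.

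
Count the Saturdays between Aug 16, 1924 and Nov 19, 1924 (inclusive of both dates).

Aug 16, 1924 is a Saturday.
From Aug 16, 1924 to Nov 19, 1924 is 96 days inclusive.
96 = 7 × 13 + 5, so there are 13 full weeks plus 5 extra days.
Each full week contributes one Saturday: 13 so far.
The 5 extra days are Saturday, Sunday, Monday, Tuesday, Wednesday — 1 of them qualifies.
Total: 13 + 1 = 14.

14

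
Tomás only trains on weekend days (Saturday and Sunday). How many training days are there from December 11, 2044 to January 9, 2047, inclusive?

217

December 11, 2044 is a Sunday.
From December 11, 2044 to January 9, 2047 is 760 days inclusive.
760 = 7 × 108 + 4, so there are 108 full weeks plus 4 extra days.
Each full week contributes 2 weekend days (Sat, Sun): 108 × 2 = 216.
The 4 extra days are Sunday, Monday, Tuesday, Wednesday — 1 of them qualifies.
Total: 216 + 1 = 217.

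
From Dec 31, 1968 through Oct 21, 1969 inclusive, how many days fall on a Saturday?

42 Saturdays

Dec 31, 1968 is a Tuesday.
From Dec 31, 1968 to Oct 21, 1969 is 295 days inclusive.
295 = 7 × 42 + 1, so there are 42 full weeks plus 1 extra day.
Each full week contributes one Saturday: 42 so far.
The 1 extra day is Tuesday — none qualify.
Total: 42 + 0 = 42.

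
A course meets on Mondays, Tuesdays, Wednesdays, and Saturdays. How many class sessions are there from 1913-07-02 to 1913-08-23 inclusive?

30

1913-07-02 is a Wednesday.
From 1913-07-02 to 1913-08-23 is 53 days inclusive.
53 = 7 × 7 + 4, so there are 7 full weeks plus 4 extra days.
Each full week contributes 4 days from the set (Mon, Tue, Wed, Sat): 7 × 4 = 28.
The 4 extra days are Wednesday, Thursday, Friday, Saturday — 2 of them qualify.
Total: 28 + 2 = 30.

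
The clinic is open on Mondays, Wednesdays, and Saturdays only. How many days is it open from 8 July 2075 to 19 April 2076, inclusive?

8 July 2075 is a Monday.
From 8 July 2075 to 19 April 2076 is 287 days inclusive.
287 = 7 × 41, so the span is exactly 41 full weeks.
Each full week contributes 3 days from the set (Mon, Wed, Sat): 41 × 3 = 123.
Total: 123.

123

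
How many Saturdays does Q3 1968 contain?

13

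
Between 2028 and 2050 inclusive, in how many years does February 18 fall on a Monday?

4

Day of week of February 18 in each year:
2028: Fri, 2029: Sun, 2030: Mon ✓, 2031: Tue, 2032: Wed, 2033: Fri, 2034: Sat, 2035: Sun, 2036: Mon ✓, 2037: Wed, 2038: Thu, 2039: Fri, 2040: Sat, 2041: Mon ✓, 2042: Tue, 2043: Wed, 2044: Thu, 2045: Sat, 2046: Sun, 2047: Mon ✓, 2048: Tue, 2049: Thu, 2050: Fri
Mondays: 2030, 2036, 2041, 2047.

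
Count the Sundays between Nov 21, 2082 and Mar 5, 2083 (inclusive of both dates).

15

Nov 21, 2082 is a Saturday.
That's 105 days from start to end, counting both.
105 = 7 × 15, so the span is exactly 15 full weeks.
Each full week contributes one Sunday: 15 so far.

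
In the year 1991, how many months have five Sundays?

4

A month has five Sundays exactly when Sunday falls within its first (length − 28) days.
Jan: 31 days, starts Tue → 5 of Tue, Wed, Thu
Feb: 28 days, starts Fri → 5 of (none)
Mar: 31 days, starts Fri → 5 of Fri, Sat, Sun ✓
Apr: 30 days, starts Mon → 5 of Mon, Tue
May: 31 days, starts Wed → 5 of Wed, Thu, Fri
Jun: 30 days, starts Sat → 5 of Sat, Sun ✓
Jul: 31 days, starts Mon → 5 of Mon, Tue, Wed
Aug: 31 days, starts Thu → 5 of Thu, Fri, Sat
Sep: 30 days, starts Sun → 5 of Sun, Mon ✓
Oct: 31 days, starts Tue → 5 of Tue, Wed, Thu
Nov: 30 days, starts Fri → 5 of Fri, Sat
Dec: 31 days, starts Sun → 5 of Sun, Mon, Tue ✓
Months with five Sundays: Mar, Jun, Sep, Dec.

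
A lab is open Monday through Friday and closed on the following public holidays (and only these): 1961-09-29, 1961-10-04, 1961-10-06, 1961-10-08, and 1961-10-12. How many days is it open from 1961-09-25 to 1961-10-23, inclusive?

17 business days

1961-09-25 is a Monday.
From 1961-09-25 to 1961-10-23 is 29 days inclusive.
29 = 7 × 4 + 1, so there are 4 full weeks plus 1 extra day.
Each full week contributes 5 weekdays (Mon–Fri): 4 × 5 = 20.
The 1 extra day is Monday — 1 of them qualifies.
Total: 20 + 1 = 21.
Holidays: 1961-09-29 (Fri); 1961-10-04 (Wed); 1961-10-06 (Fri); 1961-10-08 (Sun); 1961-10-12 (Thu).
4 of the 5 holidays fall on weekdays; the rest are weekends and were already excluded.
Business days: 21 − 4 = 17.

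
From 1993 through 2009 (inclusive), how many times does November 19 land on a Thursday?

2

Day of week of November 19 in each year:
1993: Fri, 1994: Sat, 1995: Sun, 1996: Tue, 1997: Wed, 1998: Thu ✓, 1999: Fri, 2000: Sun, 2001: Mon, 2002: Tue, 2003: Wed, 2004: Fri, 2005: Sat, 2006: Sun, 2007: Mon, 2008: Wed, 2009: Thu ✓
Thursdays: 1998, 2009.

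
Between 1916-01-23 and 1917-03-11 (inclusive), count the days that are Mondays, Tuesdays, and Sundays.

178

1916-01-23 is a Sunday.
That's 414 days from start to end, counting both.
414 = 7 × 59 + 1, so there are 59 full weeks plus 1 extra day.
Each full week contributes 3 days from the set (Mon, Tue, Sun): 59 × 3 = 177.
The 1 extra day is Sun — 1 of them qualifies.
Total: 177 + 1 = 178.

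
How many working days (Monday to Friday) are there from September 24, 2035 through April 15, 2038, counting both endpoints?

669 weekdays

September 24, 2035 is a Monday.
The range spans 935 days (inclusive of both endpoints).
935 = 7 × 133 + 4, so there are 133 full weeks plus 4 extra days.
Each full week contributes 5 weekdays (Mon–Fri): 133 × 5 = 665.
The 4 extra days are Monday, Tuesday, Wednesday, Thursday — 4 of them qualify.
Total: 665 + 4 = 669.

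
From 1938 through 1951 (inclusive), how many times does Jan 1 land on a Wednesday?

Day of week of January 1 in each year:
1938: Sat, 1939: Sun, 1940: Mon, 1941: Wed ✓, 1942: Thu, 1943: Fri, 1944: Sat, 1945: Mon, 1946: Tue, 1947: Wed ✓, 1948: Thu, 1949: Sat, 1950: Sun, 1951: Mon
Wednesdays: 1941, 1947.

2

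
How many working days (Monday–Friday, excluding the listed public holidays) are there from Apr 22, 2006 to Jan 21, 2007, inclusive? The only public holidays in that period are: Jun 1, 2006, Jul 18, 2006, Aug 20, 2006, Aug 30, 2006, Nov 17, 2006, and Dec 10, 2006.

191 working days

Apr 22, 2006 is a Saturday.
That's 275 days from start to end, counting both.
275 = 7 × 39 + 2, so there are 39 full weeks plus 2 extra days.
Each full week contributes 5 weekdays (Mon–Fri): 39 × 5 = 195.
The 2 extra days are Sat, Sun — none qualify.
Total: 195 + 0 = 195.
Holidays: Jun 1, 2006 (Thu); Jul 18, 2006 (Tue); Aug 20, 2006 (Sun); Aug 30, 2006 (Wed); Nov 17, 2006 (Fri); Dec 10, 2006 (Sun).
4 of the 6 holidays fall on weekdays; the rest are weekends and were already excluded.
Business days: 195 − 4 = 191.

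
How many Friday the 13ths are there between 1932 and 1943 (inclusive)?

20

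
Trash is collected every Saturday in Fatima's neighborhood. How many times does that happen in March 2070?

5

1 March 2070 is a Saturday.
That's 31 days from start to end, counting both.
31 = 7 × 4 + 3, so there are 4 full weeks plus 3 extra days.
Each full week contributes one Saturday: 4 so far.
The 3 extra days are Saturday, Sunday, Monday — 1 of them qualifies.
Total: 4 + 1 = 5.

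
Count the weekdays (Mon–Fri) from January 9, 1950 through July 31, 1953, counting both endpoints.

930 weekdays

January 9, 1950 is a Monday.
From January 9, 1950 to July 31, 1953 is 1300 days inclusive.
1300 = 7 × 185 + 5, so there are 185 full weeks plus 5 extra days.
Each full week contributes 5 weekdays (Mon–Fri): 185 × 5 = 925.
The 5 extra days are Monday, Tuesday, Wednesday, Thursday, Friday — 5 of them qualify.
Total: 925 + 5 = 930.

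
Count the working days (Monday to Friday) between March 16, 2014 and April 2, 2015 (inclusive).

March 16, 2014 is a Sunday.
From March 16, 2014 to April 2, 2015 is 383 days inclusive.
383 = 7 × 54 + 5, so there are 54 full weeks plus 5 extra days.
Each full week contributes 5 weekdays (Mon–Fri): 54 × 5 = 270.
The 5 extra days are Sun, Mon, Tue, Wed, Thu — 4 of them qualify.
Total: 270 + 4 = 274.

274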